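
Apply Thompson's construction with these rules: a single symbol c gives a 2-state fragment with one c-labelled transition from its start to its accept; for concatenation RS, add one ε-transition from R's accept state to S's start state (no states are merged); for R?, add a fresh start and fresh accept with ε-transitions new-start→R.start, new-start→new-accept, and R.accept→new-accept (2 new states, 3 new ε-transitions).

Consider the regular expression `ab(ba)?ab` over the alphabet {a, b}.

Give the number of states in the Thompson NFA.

Bottom-up over the parse tree:
Each of the 6 symbol leaves contributes a 2-state fragment.
  ba = 4 states
  (ba)? = 6 states
  ab(ba)?ab = 14 states

14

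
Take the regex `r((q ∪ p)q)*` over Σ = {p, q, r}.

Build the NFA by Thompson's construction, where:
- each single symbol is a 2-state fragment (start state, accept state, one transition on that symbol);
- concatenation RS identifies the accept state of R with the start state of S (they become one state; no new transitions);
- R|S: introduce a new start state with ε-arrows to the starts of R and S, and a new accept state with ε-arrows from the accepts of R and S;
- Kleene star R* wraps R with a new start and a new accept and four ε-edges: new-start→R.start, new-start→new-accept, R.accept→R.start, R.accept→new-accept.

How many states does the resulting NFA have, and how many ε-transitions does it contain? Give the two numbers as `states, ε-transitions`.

Per subexpression:
Each of the 4 symbol leaves contributes 2 states and 0 ε-transitions.
  q ∪ p = 6 states, 4 ε-transitions
  (q ∪ p)q = 7 states, 4 ε-transitions
  ((q ∪ p)q)* = 9 states, 8 ε-transitions
  r((q ∪ p)q)* = 10 states, 8 ε-transitions

10, 8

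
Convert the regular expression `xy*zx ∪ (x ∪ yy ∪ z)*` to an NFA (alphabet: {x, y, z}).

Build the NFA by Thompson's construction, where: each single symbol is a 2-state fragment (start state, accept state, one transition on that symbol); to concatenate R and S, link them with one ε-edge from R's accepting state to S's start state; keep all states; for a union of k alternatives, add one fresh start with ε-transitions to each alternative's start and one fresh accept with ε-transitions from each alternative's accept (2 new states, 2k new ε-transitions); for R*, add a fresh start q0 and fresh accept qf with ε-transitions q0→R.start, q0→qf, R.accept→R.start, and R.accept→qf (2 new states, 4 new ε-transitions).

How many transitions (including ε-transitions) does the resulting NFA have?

By structural recursion:
Each of the 8 symbol leaves contributes 1 transition (1 symbol, 0 ε).
  y* = 5 transitions (1 symbol, 4 ε)
  xy*zx = 11 transitions (4 symbol, 7 ε)
  yy = 3 transitions (2 symbol, 1 ε)
  x ∪ yy ∪ z = 11 transitions (4 symbol, 7 ε)
  (x ∪ yy ∪ z)* = 15 transitions (4 symbol, 11 ε)
  xy*zx ∪ (x ∪ yy ∪ z)* = 30 transitions (8 symbol, 22 ε)

30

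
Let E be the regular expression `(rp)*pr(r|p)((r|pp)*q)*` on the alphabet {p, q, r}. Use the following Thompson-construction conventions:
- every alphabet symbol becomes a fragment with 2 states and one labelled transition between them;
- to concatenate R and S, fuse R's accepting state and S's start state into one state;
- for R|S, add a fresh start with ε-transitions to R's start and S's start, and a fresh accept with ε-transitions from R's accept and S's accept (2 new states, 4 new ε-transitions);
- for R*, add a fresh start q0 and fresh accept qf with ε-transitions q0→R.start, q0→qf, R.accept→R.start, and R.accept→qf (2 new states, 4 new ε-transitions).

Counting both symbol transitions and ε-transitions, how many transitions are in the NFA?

30

Building bottom-up:
Each of the 10 symbol leaves contributes 1 transition (1 symbol, 0 ε).
  rp → 2 transitions (2 symbol, 0 ε)
  (rp)* → 6 transitions (2 symbol, 4 ε)
  r|p → 6 transitions (2 symbol, 4 ε)
  pp → 2 transitions (2 symbol, 0 ε)
  r|pp → 7 transitions (3 symbol, 4 ε)
  (r|pp)* → 11 transitions (3 symbol, 8 ε)
  (r|pp)*q → 12 transitions (4 symbol, 8 ε)
  ((r|pp)*q)* → 16 transitions (4 symbol, 12 ε)
  (rp)*pr(r|p)((r|pp)*q)* → 30 transitions (10 symbol, 20 ε)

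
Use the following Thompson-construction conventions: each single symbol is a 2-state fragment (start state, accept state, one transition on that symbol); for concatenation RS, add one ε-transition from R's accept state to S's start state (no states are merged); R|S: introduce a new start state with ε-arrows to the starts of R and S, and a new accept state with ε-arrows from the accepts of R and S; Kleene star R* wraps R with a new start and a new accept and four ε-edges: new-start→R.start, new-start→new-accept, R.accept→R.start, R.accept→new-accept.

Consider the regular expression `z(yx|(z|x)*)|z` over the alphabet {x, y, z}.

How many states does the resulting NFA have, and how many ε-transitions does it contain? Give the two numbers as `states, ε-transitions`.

By structural recursion:
Each of the 6 symbol leaves contributes 2 states and 0 ε-transitions.
  yx = 4 states, 1 ε-transition
  z|x = 6 states, 4 ε-transitions
  (z|x)* = 8 states, 8 ε-transitions
  yx|(z|x)* = 14 states, 13 ε-transitions
  z(yx|(z|x)*) = 16 states, 14 ε-transitions
  z(yx|(z|x)*)|z = 20 states, 18 ε-transitions

20, 18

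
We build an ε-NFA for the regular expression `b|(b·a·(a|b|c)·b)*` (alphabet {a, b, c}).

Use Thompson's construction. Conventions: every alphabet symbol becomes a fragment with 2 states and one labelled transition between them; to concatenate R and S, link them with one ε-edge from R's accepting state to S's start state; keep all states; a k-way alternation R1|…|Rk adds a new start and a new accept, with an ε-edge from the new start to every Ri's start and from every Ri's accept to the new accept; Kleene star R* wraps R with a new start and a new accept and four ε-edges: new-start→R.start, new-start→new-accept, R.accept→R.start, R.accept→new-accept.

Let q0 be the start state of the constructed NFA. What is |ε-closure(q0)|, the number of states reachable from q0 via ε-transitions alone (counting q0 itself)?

6

Let C(F) = |ε-closure(F.start)| within fragment F, and note whether F accepts ε. Symbol fragments have C = 1 and do not accept ε. Then:
  a|b|c → new start ε-reaches every alternative's start; none of them accept ε, so the new accept is not reached: |ε-closure| = 1 + 1 + 1 + 1 = 4
  b·a·(a|b|c)·b → |ε-closure| equals the left operand's closure size = 1 (its accept is not ε-reachable, so the closure stops there)
  (b·a·(a|b|c)·b)* → new start has ε-edges to the inner start and to the new accept, so |ε-closure| = 2 + 1 = 3
  b|(b·a·(a|b|c)·b)* → new start ε-reaches every alternative's start; at least one alternative accepts ε, so the union's new accept is reached too: |ε-closure| = 1 + 1 + 3 + 1 = 6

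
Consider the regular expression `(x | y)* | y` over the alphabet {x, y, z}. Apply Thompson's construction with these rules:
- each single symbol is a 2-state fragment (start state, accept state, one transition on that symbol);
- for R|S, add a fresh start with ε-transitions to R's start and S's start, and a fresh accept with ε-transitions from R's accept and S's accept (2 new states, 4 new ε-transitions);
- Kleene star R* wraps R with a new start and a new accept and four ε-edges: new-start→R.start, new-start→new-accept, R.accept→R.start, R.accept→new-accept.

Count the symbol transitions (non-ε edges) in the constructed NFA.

Bottom-up over the parse tree:
Each of the 3 symbol leaves contributes exactly 1 symbol transition.
  x | y = 2 symbol transitions
  (x | y)* = 2 symbol transitions
  (x | y)* | y = 3 symbol transitions

3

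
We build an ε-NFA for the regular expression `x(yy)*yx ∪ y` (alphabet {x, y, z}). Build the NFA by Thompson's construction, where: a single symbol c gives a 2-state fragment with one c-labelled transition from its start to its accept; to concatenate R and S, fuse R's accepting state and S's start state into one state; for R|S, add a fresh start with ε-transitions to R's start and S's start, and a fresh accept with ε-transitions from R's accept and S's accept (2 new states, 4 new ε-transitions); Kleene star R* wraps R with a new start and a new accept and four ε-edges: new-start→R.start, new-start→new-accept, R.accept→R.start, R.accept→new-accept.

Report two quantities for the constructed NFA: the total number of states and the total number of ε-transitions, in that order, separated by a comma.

12, 8

Building bottom-up:
Each of the 6 symbol leaves contributes 2 states and 0 ε-transitions.
  yy : 3 states, 0 ε-transitions
  (yy)* : 5 states, 4 ε-transitions
  x(yy)*yx : 8 states, 4 ε-transitions
  x(yy)*yx ∪ y : 12 states, 8 ε-transitions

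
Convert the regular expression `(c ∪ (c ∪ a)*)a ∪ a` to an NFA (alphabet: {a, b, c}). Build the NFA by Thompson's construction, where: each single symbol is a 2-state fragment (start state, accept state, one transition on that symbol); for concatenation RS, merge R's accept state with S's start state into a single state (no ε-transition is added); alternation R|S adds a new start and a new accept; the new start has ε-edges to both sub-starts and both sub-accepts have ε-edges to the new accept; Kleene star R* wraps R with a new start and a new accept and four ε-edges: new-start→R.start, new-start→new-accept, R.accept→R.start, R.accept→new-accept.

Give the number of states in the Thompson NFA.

17

By structural recursion:
Each of the 5 symbol leaves contributes a 2-state fragment.
  c ∪ a → 6 states
  (c ∪ a)* → 8 states
  c ∪ (c ∪ a)* → 12 states
  (c ∪ (c ∪ a)*)a → 13 states
  (c ∪ (c ∪ a)*)a ∪ a → 17 states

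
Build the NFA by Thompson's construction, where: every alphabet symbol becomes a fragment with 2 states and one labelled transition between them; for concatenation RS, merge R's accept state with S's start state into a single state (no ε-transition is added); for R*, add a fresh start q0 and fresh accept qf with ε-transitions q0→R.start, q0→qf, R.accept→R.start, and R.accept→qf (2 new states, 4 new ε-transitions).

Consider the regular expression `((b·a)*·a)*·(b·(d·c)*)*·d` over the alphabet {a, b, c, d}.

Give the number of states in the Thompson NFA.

Building bottom-up:
Each of the 7 symbol leaves contributes a 2-state fragment.
  b·a — 3 states
  (b·a)* — 5 states
  (b·a)*·a — 6 states
  ((b·a)*·a)* — 8 states
  d·c — 3 states
  (d·c)* — 5 states
  b·(d·c)* — 6 states
  (b·(d·c)*)* — 8 states
  ((b·a)*·a)*·(b·(d·c)*)*·d — 16 states

16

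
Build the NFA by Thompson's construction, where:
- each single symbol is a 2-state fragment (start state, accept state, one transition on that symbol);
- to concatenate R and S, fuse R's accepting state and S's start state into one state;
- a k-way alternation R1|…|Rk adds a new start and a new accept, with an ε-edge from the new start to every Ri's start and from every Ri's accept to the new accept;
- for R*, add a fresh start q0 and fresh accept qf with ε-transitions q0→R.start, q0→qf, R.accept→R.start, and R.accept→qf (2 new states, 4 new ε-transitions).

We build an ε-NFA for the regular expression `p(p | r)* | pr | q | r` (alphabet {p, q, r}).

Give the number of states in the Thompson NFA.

18

Bottom-up over the parse tree:
Each of the 7 symbol leaves contributes a 2-state fragment.
  p | r = 6 states
  (p | r)* = 8 states
  p(p | r)* = 9 states
  pr = 3 states
  p(p | r)* | pr | q | r = 18 states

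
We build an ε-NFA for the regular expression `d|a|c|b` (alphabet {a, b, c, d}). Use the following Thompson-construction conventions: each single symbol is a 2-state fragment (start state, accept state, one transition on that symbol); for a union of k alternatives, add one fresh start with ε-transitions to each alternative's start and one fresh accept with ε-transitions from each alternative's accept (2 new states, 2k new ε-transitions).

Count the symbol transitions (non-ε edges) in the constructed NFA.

4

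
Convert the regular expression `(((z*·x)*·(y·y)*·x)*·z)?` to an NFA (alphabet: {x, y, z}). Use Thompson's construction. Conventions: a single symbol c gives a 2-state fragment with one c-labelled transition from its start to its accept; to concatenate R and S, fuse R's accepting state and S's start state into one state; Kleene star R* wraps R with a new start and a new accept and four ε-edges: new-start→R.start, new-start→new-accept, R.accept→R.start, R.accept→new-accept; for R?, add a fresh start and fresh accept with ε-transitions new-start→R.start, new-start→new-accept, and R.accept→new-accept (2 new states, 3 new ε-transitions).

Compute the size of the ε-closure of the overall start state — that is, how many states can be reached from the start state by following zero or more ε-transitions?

Work bottom-up. For each fragment F, track |ε-closure(F.start)| and whether F's accept lies in that closure (i.e. whether F accepts ε). A single-symbol fragment has closure size 1 and does not accept ε.
  z* → new start has ε-edges to the inner start and to the new accept, so C = 2 + 1 = 3
  z*·x → C = 3 + (1−1) = 3 (closure spills across the concat boundary because the left factor accepts ε)
  (z*·x)* → C = 1 (new start) + 3 (body) + 1 (new accept) = 5
  y·y → C equals the left operand's closure size = 1 (its accept is not ε-reachable, so the closure stops there)
  (y·y)* → new start has ε-edges to the inner start and to the new accept, so C = 2 + 1 = 3
  (z*·x)*·(y·y)*·x → the left operand accepts ε, so the closure extends into the next operand (the shared merged state is already counted); C = 5 + (3−1) + (1−1) = 7
  ((z*·x)*·(y·y)*·x)* → C = 1 (new start) + 7 (body) + 1 (new accept) = 9
  ((z*·x)*·(y·y)*·x)*·z → C = 9 + (1−1) = 9 (closure spills across the concat boundary because the left factor accepts ε)
  (((z*·x)*·(y·y)*·x)*·z)? → C = 1 (new start) + 9 (body) + 1 (new accept, via ε) = 11

11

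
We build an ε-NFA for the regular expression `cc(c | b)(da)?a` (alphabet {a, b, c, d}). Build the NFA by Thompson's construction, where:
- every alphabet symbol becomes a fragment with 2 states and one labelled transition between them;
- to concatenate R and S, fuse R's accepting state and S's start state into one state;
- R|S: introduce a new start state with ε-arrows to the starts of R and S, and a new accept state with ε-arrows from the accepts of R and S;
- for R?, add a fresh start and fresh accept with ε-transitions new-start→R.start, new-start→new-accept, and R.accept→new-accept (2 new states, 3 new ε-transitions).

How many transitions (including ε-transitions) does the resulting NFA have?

Per subexpression:
Each of the 7 symbol leaves contributes 1 transition (1 symbol, 0 ε).
  c | b = 6 transitions (2 symbol, 4 ε)
  da = 2 transitions (2 symbol, 0 ε)
  (da)? = 5 transitions (2 symbol, 3 ε)
  cc(c | b)(da)?a = 14 transitions (7 symbol, 7 ε)

14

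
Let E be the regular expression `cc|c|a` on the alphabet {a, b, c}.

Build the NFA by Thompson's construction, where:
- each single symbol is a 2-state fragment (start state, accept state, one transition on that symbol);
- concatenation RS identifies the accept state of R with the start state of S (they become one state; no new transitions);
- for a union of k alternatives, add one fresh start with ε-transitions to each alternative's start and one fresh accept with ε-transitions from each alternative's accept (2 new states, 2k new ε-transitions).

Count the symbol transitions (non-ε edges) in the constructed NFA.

By structural recursion:
Each of the 4 symbol leaves contributes exactly 1 symbol transition.
  cc — 2 symbol transitions
  cc|c|a — 4 symbol transitions

4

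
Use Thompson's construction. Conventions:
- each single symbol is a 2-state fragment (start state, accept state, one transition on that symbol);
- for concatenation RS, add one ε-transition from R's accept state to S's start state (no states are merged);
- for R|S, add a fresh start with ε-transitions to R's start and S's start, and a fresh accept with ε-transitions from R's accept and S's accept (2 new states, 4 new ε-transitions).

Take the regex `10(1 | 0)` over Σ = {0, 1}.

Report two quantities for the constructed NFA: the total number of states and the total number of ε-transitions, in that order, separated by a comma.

10, 6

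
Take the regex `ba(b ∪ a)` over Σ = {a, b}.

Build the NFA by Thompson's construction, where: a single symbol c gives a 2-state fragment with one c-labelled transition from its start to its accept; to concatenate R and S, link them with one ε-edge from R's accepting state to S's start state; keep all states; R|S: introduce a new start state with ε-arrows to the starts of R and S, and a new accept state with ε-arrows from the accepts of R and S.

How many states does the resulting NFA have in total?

By structural recursion:
Each of the 4 symbol leaves contributes a 2-state fragment.
  b ∪ a — 6 states
  ba(b ∪ a) — 10 states

10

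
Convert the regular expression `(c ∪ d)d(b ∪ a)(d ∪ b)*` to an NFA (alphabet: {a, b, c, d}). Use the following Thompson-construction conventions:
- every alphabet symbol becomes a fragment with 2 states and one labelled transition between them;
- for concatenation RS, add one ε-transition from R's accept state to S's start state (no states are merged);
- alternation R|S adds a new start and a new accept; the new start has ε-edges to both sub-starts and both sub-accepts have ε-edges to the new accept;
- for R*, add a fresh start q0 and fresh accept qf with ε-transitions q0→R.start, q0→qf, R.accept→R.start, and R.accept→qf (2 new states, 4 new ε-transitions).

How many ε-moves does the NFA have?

By structural recursion:
Each of the 7 symbol leaves contributes 0 ε-transitions.
  c ∪ d = 4 ε-transitions
  b ∪ a = 4 ε-transitions
  d ∪ b = 4 ε-transitions
  (d ∪ b)* = 8 ε-transitions
  (c ∪ d)d(b ∪ a)(d ∪ b)* = 19 ε-transitions

19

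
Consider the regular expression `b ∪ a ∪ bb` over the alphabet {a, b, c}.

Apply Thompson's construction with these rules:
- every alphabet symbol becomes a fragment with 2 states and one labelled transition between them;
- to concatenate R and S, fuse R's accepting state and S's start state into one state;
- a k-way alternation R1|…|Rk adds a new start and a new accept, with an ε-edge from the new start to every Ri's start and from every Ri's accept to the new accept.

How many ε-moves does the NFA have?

Recursing over subexpressions:
Each of the 4 symbol leaves contributes 0 ε-transitions.
  bb → 0 ε-transitions
  b ∪ a ∪ bb → 6 ε-transitions

6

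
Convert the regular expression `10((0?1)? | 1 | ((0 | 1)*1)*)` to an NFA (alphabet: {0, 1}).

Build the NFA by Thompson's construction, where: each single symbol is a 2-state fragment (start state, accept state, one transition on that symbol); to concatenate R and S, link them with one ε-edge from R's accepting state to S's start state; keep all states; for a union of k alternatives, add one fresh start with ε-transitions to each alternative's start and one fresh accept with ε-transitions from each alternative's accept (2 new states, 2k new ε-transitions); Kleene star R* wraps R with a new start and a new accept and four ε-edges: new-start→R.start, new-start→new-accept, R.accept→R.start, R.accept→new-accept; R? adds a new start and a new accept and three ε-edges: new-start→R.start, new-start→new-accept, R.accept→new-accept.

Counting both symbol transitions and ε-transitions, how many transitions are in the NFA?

By structural recursion:
Each of the 8 symbol leaves contributes 1 transition (1 symbol, 0 ε).
  0? = 4 transitions (1 symbol, 3 ε)
  0?1 = 6 transitions (2 symbol, 4 ε)
  (0?1)? = 9 transitions (2 symbol, 7 ε)
  0 | 1 = 6 transitions (2 symbol, 4 ε)
  (0 | 1)* = 10 transitions (2 symbol, 8 ε)
  (0 | 1)*1 = 12 transitions (3 symbol, 9 ε)
  ((0 | 1)*1)* = 16 transitions (3 symbol, 13 ε)
  (0?1)? | 1 | ((0 | 1)*1)* = 32 transitions (6 symbol, 26 ε)
  10((0?1)? | 1 | ((0 | 1)*1)*) = 36 transitions (8 symbol, 28 ε)

36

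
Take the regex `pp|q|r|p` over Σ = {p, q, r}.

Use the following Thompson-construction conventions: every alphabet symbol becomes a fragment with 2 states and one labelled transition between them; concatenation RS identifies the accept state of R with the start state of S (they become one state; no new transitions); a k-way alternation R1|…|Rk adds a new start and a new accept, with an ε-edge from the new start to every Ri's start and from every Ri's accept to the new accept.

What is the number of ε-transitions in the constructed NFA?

8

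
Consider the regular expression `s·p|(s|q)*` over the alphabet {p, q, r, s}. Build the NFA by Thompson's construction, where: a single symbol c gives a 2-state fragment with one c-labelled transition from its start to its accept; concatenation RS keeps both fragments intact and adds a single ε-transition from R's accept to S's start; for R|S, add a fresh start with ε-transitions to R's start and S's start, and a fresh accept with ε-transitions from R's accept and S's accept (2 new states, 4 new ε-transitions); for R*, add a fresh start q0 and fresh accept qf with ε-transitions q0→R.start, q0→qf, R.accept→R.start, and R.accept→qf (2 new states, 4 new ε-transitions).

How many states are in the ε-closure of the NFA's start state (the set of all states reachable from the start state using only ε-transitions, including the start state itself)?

8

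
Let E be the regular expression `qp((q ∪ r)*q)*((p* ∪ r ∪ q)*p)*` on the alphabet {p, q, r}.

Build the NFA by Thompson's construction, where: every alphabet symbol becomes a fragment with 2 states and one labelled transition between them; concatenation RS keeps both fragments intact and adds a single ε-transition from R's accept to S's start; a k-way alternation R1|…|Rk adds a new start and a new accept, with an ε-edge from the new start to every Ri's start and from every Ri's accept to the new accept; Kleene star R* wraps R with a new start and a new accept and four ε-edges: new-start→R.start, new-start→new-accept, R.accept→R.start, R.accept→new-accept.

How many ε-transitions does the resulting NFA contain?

35

Building bottom-up:
Each of the 9 symbol leaves contributes 0 ε-transitions.
  q ∪ r — 4 ε-transitions
  (q ∪ r)* — 8 ε-transitions
  (q ∪ r)*q — 9 ε-transitions
  ((q ∪ r)*q)* — 13 ε-transitions
  p* — 4 ε-transitions
  p* ∪ r ∪ q — 10 ε-transitions
  (p* ∪ r ∪ q)* — 14 ε-transitions
  (p* ∪ r ∪ q)*p — 15 ε-transitions
  ((p* ∪ r ∪ q)*p)* — 19 ε-transitions
  qp((q ∪ r)*q)*((p* ∪ r ∪ q)*p)* — 35 ε-transitions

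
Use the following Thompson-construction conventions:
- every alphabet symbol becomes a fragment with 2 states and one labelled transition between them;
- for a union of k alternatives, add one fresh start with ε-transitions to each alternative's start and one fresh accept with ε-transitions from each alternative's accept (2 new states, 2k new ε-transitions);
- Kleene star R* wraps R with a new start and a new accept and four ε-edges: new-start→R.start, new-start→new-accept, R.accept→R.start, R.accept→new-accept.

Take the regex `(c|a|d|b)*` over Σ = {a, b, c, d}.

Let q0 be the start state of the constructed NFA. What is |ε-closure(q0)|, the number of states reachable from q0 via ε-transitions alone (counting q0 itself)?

Work bottom-up. For each fragment F, track |ε-closure(F.start)| and whether F's accept lies in that closure (i.e. whether F accepts ε). A single-symbol fragment has closure size 1 and does not accept ε.
  c|a|d|b : |ε-closure| = 1 + 1 + 1 + 1 + 1 = 5 (the new accept is not ε-reachable since no branch accepts ε)
  (c|a|d|b)* : |ε-closure| = 1 (new start) + 5 (body) + 1 (new accept) = 7

7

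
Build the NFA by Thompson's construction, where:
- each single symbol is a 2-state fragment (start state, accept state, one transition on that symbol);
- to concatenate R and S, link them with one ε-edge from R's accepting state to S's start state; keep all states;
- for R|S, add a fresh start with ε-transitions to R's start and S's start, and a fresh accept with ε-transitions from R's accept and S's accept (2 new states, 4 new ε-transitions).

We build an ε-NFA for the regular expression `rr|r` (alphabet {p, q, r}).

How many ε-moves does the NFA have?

5

By structural recursion:
Each of the 3 symbol leaves contributes 0 ε-transitions.
  rr — 1 ε-transition
  rr|r — 5 ε-transitions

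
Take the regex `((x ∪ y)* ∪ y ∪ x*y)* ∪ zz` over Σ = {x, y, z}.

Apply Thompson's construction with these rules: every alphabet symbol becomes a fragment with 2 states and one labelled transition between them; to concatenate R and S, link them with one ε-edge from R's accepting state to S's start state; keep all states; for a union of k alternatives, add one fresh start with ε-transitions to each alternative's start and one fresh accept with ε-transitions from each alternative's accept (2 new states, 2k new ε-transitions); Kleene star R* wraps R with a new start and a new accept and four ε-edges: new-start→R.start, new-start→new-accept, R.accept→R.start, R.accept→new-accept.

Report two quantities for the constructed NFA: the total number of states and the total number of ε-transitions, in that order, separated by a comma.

26, 28

Building bottom-up:
Each of the 7 symbol leaves contributes 2 states and 0 ε-transitions.
  x ∪ y → 6 states, 4 ε-transitions
  (x ∪ y)* → 8 states, 8 ε-transitions
  x* → 4 states, 4 ε-transitions
  x*y → 6 states, 5 ε-transitions
  (x ∪ y)* ∪ y ∪ x*y → 18 states, 19 ε-transitions
  ((x ∪ y)* ∪ y ∪ x*y)* → 20 states, 23 ε-transitions
  zz → 4 states, 1 ε-transition
  ((x ∪ y)* ∪ y ∪ x*y)* ∪ zz → 26 states, 28 ε-transitions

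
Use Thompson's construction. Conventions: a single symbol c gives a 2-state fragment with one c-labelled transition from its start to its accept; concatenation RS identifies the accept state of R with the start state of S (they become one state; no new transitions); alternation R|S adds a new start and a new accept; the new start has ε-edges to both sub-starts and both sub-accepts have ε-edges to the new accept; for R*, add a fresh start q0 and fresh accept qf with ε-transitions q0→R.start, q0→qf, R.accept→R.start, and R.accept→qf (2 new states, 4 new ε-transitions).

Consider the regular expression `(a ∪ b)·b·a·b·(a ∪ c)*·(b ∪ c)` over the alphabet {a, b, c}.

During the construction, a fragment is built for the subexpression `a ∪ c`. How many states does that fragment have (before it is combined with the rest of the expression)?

Fragment for `a ∪ c`:
Each of the 2 symbol leaves contributes a 2-state fragment.
  a ∪ c = 6 states

6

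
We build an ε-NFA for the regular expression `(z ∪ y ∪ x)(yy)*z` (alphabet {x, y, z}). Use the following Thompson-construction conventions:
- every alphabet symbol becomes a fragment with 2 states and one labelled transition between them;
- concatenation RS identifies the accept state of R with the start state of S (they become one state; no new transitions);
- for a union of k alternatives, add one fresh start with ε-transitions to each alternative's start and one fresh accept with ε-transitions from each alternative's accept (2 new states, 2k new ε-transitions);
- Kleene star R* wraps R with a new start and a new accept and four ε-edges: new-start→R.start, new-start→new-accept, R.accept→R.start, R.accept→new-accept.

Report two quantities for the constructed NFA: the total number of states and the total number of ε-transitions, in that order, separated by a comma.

13, 10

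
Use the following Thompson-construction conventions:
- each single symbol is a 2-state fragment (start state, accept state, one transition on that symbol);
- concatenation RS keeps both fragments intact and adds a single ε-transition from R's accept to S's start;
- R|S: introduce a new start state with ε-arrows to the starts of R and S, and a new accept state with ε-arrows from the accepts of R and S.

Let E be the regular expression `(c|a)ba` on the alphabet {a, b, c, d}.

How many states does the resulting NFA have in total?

10

Per subexpression:
Each of the 4 symbol leaves contributes a 2-state fragment.
  c|a — 6 states
  (c|a)ba — 10 states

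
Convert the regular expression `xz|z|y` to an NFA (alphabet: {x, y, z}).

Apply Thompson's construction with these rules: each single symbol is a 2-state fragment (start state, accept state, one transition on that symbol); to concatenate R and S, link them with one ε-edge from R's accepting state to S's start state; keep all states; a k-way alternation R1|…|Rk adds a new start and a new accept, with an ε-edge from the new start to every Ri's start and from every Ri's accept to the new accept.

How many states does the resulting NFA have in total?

10

Recursing over subexpressions:
Each of the 4 symbol leaves contributes a 2-state fragment.
  xz = 4 states
  xz|z|y = 10 states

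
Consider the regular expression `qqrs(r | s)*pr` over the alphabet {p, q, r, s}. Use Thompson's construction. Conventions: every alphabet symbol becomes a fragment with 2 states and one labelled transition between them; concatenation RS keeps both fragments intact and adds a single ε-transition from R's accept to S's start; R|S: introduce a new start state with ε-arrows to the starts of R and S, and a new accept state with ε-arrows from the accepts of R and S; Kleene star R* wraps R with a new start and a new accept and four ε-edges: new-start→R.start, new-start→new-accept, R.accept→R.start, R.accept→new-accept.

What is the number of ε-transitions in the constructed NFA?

Building bottom-up:
Each of the 8 symbol leaves contributes 0 ε-transitions.
  r | s → 4 ε-transitions
  (r | s)* → 8 ε-transitions
  qqrs(r | s)*pr → 14 ε-transitions

14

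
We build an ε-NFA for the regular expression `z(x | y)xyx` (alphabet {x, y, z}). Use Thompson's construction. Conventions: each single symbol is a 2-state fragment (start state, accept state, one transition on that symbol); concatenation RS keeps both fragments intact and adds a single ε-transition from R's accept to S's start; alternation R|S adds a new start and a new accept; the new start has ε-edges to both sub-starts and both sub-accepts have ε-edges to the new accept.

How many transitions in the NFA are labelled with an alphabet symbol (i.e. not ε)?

6

Per subexpression:
Each of the 6 symbol leaves contributes exactly 1 symbol transition.
  x | y : 2 symbol transitions
  z(x | y)xyx : 6 symbol transitions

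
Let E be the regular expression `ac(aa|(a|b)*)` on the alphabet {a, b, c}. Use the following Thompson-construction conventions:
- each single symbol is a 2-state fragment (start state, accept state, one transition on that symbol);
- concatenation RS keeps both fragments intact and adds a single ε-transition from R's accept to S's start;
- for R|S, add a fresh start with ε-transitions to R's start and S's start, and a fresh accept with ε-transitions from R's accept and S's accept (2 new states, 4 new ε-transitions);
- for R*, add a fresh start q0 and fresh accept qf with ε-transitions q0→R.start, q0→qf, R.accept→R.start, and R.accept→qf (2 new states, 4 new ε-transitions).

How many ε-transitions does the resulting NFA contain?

Building bottom-up:
Each of the 6 symbol leaves contributes 0 ε-transitions.
  aa → 1 ε-transition
  a|b → 4 ε-transitions
  (a|b)* → 8 ε-transitions
  aa|(a|b)* → 13 ε-transitions
  ac(aa|(a|b)*) → 15 ε-transitions

15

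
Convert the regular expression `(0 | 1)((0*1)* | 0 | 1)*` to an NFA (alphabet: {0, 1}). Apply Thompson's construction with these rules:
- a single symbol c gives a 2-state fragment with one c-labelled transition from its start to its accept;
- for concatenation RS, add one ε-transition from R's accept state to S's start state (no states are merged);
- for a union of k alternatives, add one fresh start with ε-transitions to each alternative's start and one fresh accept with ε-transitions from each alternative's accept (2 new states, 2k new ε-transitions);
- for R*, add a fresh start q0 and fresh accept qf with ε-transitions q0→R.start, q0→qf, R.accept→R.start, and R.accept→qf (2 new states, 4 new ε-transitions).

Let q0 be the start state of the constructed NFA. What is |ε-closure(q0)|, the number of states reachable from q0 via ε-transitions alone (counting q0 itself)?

3

Work bottom-up. For each fragment F, track |ε-closure(F.start)| and whether F's accept lies in that closure (i.e. whether F accepts ε). A single-symbol fragment has closure size 1 and does not accept ε.
  0 | 1 — new start ε-reaches every alternative's start; none of them accept ε, so the new accept is not reached: |ε-closure| = 1 + 1 + 1 = 3
  0* — |ε-closure| = 1 (new start) + 1 (body) + 1 (new accept) = 3
  0*1 — |ε-closure| = 3 + 1 = 4 (closure spills across the concat boundary because the left factor accepts ε)
  (0*1)* — |ε-closure| = 1 (new start) + 4 (body) + 1 (new accept) = 6
  (0*1)* | 0 | 1 — |ε-closure| = 1 (new start) + (6 + 1 + 1) + 1 (new accept, since some branch ε-reaches its own accept) = 10
  ((0*1)* | 0 | 1)* — the star's fresh start ε-reaches both the body's start and the fresh accept: |ε-closure| = 2 + 10 = 12
  (0 | 1)((0*1)* | 0 | 1)* — same as the first factor's closure: |ε-closure| = 3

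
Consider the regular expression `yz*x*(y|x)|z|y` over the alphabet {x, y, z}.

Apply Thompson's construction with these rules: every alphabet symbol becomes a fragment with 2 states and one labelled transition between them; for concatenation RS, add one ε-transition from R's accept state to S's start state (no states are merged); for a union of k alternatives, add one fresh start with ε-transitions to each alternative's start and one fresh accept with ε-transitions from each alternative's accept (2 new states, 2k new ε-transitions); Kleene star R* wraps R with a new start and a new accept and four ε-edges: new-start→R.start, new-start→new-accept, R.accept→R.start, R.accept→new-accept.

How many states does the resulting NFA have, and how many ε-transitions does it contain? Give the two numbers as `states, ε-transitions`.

By structural recursion:
Each of the 7 symbol leaves contributes 2 states and 0 ε-transitions.
  z* : 4 states, 4 ε-transitions
  x* : 4 states, 4 ε-transitions
  y|x : 6 states, 4 ε-transitions
  yz*x*(y|x) : 16 states, 15 ε-transitions
  yz*x*(y|x)|z|y : 22 states, 21 ε-transitions

22, 21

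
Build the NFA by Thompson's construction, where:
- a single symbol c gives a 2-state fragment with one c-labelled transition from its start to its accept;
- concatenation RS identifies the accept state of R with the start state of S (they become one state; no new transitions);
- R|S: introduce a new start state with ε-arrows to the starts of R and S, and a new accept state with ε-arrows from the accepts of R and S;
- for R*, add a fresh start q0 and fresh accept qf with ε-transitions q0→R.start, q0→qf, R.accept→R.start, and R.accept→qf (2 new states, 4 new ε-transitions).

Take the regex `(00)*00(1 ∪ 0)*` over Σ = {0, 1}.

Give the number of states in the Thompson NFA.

Bottom-up over the parse tree:
Each of the 6 symbol leaves contributes a 2-state fragment.
  00 = 3 states
  (00)* = 5 states
  1 ∪ 0 = 6 states
  (1 ∪ 0)* = 8 states
  (00)*00(1 ∪ 0)* = 14 states

14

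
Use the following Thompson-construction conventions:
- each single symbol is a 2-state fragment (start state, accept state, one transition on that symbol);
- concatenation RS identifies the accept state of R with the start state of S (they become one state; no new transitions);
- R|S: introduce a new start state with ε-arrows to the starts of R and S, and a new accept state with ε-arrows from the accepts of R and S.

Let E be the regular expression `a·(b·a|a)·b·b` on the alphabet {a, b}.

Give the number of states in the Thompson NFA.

10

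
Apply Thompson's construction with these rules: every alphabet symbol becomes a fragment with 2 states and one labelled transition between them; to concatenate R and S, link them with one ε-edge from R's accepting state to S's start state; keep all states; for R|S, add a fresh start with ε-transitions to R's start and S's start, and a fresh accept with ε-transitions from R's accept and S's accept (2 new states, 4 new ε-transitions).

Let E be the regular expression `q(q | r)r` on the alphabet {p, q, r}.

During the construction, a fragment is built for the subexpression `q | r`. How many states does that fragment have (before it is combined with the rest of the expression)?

6

Fragment for `q | r`:
Each of the 2 symbol leaves contributes a 2-state fragment.
  q | r → 6 states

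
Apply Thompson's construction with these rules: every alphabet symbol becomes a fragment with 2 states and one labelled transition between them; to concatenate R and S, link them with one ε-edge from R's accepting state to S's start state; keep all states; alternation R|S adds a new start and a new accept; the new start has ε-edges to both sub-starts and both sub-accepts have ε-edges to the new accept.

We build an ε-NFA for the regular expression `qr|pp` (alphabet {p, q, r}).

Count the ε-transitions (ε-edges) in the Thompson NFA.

By structural recursion:
Each of the 4 symbol leaves contributes 0 ε-transitions.
  qr = 1 ε-transition
  pp = 1 ε-transition
  qr|pp = 6 ε-transitions

6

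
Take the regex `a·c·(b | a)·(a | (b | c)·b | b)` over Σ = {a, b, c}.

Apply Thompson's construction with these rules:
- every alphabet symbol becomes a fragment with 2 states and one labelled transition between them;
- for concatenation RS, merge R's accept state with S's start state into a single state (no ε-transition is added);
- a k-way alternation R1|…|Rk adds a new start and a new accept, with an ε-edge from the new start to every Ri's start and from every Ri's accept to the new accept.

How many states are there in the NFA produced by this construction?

Per subexpression:
Each of the 9 symbol leaves contributes a 2-state fragment.
  b | a : 6 states
  b | c : 6 states
  (b | c)·b : 7 states
  a | (b | c)·b | b : 13 states
  a·c·(b | a)·(a | (b | c)·b | b) : 20 states

20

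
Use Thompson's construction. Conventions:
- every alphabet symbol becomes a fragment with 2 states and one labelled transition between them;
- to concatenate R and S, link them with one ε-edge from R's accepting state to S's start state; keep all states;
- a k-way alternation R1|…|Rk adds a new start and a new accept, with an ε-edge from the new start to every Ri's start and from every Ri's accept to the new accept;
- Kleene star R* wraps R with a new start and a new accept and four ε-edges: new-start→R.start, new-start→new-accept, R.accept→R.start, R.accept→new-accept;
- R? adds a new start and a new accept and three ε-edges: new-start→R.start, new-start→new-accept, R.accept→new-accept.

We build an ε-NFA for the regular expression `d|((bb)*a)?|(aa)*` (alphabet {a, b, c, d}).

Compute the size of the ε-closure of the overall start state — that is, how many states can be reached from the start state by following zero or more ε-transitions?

12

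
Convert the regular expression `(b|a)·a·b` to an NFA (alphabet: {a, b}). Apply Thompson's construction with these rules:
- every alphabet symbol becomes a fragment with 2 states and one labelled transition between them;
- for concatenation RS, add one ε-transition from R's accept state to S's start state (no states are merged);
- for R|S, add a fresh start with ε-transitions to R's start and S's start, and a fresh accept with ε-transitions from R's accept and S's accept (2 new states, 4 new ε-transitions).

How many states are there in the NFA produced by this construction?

10

Recursing over subexpressions:
Each of the 4 symbol leaves contributes a 2-state fragment.
  b|a → 6 states
  (b|a)·a·b → 10 states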